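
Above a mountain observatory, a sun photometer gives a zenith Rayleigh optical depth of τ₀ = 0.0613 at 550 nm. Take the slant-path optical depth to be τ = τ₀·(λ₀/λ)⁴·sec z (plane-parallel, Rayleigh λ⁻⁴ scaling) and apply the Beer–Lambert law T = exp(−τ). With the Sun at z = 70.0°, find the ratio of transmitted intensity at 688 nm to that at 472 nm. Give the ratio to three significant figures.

1.29

Airmass: sec 70.0° = 2.9238.
τ(688 nm) = 0.0613 × (550/688)⁴ × 2.9238 = 0.0613 × 0.4084 × 2.9238 = 0.0732.
τ(472 nm) = 0.0613 × (550/472)⁴ × 2.9238 = 0.0613 × 1.8437 × 2.9238 = 0.3304.
T(688)/T(472) = exp(τ_B − τ_A) = exp(0.2572) = 1.2934.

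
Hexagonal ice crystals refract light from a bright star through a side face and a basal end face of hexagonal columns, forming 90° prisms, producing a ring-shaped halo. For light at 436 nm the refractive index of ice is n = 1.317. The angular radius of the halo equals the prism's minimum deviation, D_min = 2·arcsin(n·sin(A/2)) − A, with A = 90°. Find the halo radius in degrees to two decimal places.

47.26°

n·sin(A/2) = 1.317 × sin 45° = 1.317 × 0.7071 = 0.9313.
D_min = 2·arcsin(0.9313) − 90° = 2 × 68.632° − 90° = 47.264°.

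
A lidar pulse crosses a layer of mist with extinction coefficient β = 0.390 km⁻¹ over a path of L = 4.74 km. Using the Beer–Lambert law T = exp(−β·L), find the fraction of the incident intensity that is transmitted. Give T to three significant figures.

0.157

τ = β·L = 0.390 × 4.74 = 1.8486.
T = exp(−1.8486) = 0.1575.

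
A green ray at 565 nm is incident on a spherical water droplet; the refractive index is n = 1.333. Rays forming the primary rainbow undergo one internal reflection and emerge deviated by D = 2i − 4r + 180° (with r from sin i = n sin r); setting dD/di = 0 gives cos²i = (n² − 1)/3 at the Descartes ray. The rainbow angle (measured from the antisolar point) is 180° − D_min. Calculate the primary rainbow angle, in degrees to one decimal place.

42.1°

cos²i = (1.77689 − 1)/3 = 0.25896; i = arccos(0.50888) = 59.410°.
sin r = sin 59.410°/1.333 = 0.64579; r = 40.225°.
D_min = 2·59.410° − 4·40.225° + 180° = 137.922°.
Rainbow angle = 180° − D_min = 42.078°.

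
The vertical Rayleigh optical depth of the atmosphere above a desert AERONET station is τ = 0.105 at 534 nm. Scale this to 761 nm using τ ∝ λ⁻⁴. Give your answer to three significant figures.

0.0255

τ(761 nm) = τ(534 nm) × (534/761)⁴ = 0.105 × (0.7017)⁴ = 0.105 × 0.2425 = 0.0255.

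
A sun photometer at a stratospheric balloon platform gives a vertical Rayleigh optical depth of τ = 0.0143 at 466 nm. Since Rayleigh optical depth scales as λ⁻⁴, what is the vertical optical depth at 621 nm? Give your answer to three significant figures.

τ(621 nm) = τ(466 nm) × (466/621)⁴ = 0.0143 × (0.7504)⁴ = 0.0143 × 0.3171 = 0.0045.

0.00453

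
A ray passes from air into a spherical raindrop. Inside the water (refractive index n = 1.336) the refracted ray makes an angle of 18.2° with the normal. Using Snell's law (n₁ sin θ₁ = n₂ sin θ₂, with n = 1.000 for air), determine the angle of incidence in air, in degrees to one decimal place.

Snell: sin θ_i = n · sin θ_r = 1.336 × sin 18.2° = 1.336 × 0.3123 = 0.4173.
θ_i = arcsin(0.4173) = 24.66°.

24.7°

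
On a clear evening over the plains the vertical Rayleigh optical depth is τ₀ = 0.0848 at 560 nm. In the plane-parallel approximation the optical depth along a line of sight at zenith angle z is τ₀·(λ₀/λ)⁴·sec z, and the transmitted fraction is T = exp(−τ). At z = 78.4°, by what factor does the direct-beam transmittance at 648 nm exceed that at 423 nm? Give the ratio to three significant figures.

Airmass: sec 78.4° = 4.9732.
τ(648 nm) = 0.0848 × (560/648)⁴ × 4.9732 = 0.0848 × 0.5578 × 4.9732 = 0.2352.
τ(423 nm) = 0.0848 × (560/423)⁴ × 4.9732 = 0.0848 × 3.0718 × 4.9732 = 1.2955.
T(648)/T(423) = exp(τ_B − τ_A) = exp(1.0602) = 2.8870.

2.89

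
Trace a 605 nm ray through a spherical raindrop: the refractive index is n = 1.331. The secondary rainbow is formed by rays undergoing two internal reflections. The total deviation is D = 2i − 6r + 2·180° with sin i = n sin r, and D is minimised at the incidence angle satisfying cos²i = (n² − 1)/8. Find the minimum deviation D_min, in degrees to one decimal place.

cos²i = (1.77156 − 1)/8 = 0.09645; i = arccos(0.31056) = 71.907°.
sin r = sin 71.907°/1.331 = 0.71417; r = 45.575°.
D_min = 2·71.907° − 6·45.575° + 360° = 230.365°.

230.4°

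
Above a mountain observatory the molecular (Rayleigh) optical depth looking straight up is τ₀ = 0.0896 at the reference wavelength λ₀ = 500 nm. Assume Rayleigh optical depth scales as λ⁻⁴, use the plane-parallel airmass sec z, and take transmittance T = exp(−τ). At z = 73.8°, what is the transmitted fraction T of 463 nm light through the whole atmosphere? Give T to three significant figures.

sec 73.8° = 3.5843.
τ = 0.0896 × (500/463)⁴ × 3.5843 = 0.0896 × 1.3601 × 3.5843 = 0.4368.
T = exp(−0.4368) = 0.6461.

0.646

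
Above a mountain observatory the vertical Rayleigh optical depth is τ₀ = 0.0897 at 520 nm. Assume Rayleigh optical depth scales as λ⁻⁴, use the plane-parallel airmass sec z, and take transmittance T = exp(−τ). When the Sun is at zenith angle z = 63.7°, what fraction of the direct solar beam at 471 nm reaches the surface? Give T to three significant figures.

sec 63.7° = 2.2570.
τ = 0.0897 × (520/471)⁴ × 2.2570 = 0.0897 × 1.4857 × 2.2570 = 0.3008.
T = exp(−0.3008) = 0.7402.

0.740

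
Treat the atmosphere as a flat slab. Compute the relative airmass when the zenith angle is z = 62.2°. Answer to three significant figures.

2.14

X = sec z = 1/cos 62.2° = 1/0.4664 = 2.1441.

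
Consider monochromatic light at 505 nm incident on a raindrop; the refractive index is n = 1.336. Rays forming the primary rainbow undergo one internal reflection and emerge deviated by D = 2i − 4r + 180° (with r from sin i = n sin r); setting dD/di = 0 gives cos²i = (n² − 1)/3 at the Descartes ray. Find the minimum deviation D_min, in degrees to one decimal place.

138.4°

cos²i = (1.78490 − 1)/3 = 0.26163; i = arccos(0.51150) = 59.236°.
sin r = sin 59.236°/1.336 = 0.64318; r = 40.029°.
D_min = 2·59.236° − 4·40.029° + 180° = 138.356°.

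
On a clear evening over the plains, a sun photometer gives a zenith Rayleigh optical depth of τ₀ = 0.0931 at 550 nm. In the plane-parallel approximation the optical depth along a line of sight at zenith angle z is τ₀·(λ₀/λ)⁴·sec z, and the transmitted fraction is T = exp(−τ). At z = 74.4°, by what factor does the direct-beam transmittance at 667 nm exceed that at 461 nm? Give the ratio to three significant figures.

Airmass: sec 74.4° = 3.7186.
τ(667 nm) = 0.0931 × (550/667)⁴ × 3.7186 = 0.0931 × 0.4623 × 3.7186 = 0.1601.
τ(461 nm) = 0.0931 × (550/461)⁴ × 3.7186 = 0.0931 × 2.0260 × 3.7186 = 0.7014.
T(667)/T(461) = exp(τ_B − τ_A) = exp(0.5414) = 1.7183.

1.72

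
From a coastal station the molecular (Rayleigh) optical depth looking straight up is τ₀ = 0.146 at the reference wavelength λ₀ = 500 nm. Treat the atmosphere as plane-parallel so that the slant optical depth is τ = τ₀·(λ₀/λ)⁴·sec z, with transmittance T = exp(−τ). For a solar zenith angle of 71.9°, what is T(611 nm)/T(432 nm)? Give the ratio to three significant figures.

1.88

Airmass: sec 71.9° = 3.2188.
τ(611 nm) = 0.146 × (500/611)⁴ × 3.2188 = 0.146 × 0.4485 × 3.2188 = 0.2107.
τ(432 nm) = 0.146 × (500/432)⁴ × 3.2188 = 0.146 × 1.7945 × 3.2188 = 0.8433.
T(611)/T(432) = exp(τ_B − τ_A) = exp(0.6326) = 1.8824.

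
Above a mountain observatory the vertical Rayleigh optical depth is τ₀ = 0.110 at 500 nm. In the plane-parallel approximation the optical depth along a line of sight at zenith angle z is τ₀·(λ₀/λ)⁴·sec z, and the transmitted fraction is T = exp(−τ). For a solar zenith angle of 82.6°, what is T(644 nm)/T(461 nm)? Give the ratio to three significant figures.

2.39

Airmass: sec 82.6° = 7.7642.
τ(644 nm) = 0.110 × (500/644)⁴ × 7.7642 = 0.110 × 0.3634 × 7.7642 = 0.3103.
τ(461 nm) = 0.110 × (500/461)⁴ × 7.7642 = 0.110 × 1.3838 × 7.7642 = 1.1819.
T(644)/T(461) = exp(τ_B − τ_A) = exp(0.8715) = 2.3906.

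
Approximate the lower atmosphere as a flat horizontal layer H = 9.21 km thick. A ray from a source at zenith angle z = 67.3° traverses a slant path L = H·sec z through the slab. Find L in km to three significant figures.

sec z = 1/cos 67.3° = 2.5913.
L = 9.21 × 2.5913 = 23.866 km.

23.9 km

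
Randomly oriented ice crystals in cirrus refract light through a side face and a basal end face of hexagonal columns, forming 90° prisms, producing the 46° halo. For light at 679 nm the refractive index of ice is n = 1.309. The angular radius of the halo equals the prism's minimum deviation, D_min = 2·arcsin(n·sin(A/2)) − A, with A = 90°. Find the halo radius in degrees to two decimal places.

n·sin(A/2) = 1.309 × sin 45° = 1.309 × 0.7071 = 0.9256.
D_min = 2·arcsin(0.9256) − 90° = 2 × 67.759° − 90° = 45.519°.

45.52°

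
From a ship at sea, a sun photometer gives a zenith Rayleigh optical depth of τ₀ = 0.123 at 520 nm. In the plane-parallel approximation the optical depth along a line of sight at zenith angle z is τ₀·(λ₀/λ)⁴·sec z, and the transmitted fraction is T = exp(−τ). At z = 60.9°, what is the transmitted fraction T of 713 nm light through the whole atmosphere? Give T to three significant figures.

sec 60.9° = 2.0562.
τ = 0.123 × (520/713)⁴ × 2.0562 = 0.123 × 0.2829 × 2.0562 = 0.0716.
T = exp(−0.0716) = 0.9309.

0.931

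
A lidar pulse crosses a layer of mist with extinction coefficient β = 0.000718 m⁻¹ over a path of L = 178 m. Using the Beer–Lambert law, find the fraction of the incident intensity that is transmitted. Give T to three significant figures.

0.880

τ = β·L = 0.000718 × 178 = 0.1278.
T = exp(−0.1278) = 0.8800.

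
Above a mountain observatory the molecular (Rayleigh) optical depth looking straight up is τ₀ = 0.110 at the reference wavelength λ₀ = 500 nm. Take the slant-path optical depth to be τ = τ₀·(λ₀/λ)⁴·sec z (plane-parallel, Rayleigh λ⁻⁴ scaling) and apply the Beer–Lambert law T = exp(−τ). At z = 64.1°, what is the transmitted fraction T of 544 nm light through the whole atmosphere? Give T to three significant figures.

sec 64.1° = 2.2894.
τ = 0.110 × (500/544)⁴ × 2.2894 = 0.110 × 0.7136 × 2.2894 = 0.1797.
T = exp(−0.1797) = 0.8355.

0.836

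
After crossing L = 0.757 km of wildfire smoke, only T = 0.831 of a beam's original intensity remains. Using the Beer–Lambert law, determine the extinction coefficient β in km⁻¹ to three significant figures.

0.245 km⁻¹

Beer–Lambert: T = exp(−βL) ⇒ β = −ln(T)/L = −ln(0.831)/0.757 = 0.1851/0.757 = 0.2446 km⁻¹.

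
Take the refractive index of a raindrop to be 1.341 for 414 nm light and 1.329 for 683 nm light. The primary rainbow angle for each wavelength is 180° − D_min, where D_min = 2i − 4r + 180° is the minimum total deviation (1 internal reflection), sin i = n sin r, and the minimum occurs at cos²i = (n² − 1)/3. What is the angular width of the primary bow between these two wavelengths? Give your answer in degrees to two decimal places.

1.73°

At 414 nm (n = 1.341): cos²i = 0.26609 → i = 58.946°, r = 39.705°, D_min = 139.071°, rainbow angle = 40.929°.
At 683 nm (n = 1.329): cos²i = 0.25541 → i = 59.643°, r = 40.487°, D_min = 137.337°, rainbow angle = 42.663°.
Angular width = |40.929° − 42.663°| = 1.735°.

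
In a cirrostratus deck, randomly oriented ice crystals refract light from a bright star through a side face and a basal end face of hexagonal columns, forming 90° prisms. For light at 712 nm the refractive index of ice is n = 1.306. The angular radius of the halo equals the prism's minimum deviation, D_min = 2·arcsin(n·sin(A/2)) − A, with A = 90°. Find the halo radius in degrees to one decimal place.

n·sin(A/2) = 1.306 × sin 45° = 1.306 × 0.7071 = 0.9235.
D_min = 2·arcsin(0.9235) − 90° = 2 × 67.440° − 90° = 44.881°.

44.9°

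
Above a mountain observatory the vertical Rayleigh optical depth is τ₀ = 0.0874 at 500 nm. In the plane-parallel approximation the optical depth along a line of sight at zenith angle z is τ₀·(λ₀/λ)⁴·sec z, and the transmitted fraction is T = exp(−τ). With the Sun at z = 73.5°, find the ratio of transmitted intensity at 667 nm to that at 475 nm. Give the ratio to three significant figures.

Airmass: sec 73.5° = 3.5209.
τ(667 nm) = 0.0874 × (500/667)⁴ × 3.5209 = 0.0874 × 0.3158 × 3.5209 = 0.0972.
τ(475 nm) = 0.0874 × (500/475)⁴ × 3.5209 = 0.0874 × 1.2277 × 3.5209 = 0.3778.
T(667)/T(475) = exp(τ_B − τ_A) = exp(0.2806) = 1.3240.

1.32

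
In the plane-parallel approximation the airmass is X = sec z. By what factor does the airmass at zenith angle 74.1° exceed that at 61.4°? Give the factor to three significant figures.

X(74.1°)/X(61.4°) = sec 74.1° / sec 61.4° = cos 61.4° / cos 74.1° = 0.4787/0.2740 = 1.7473.

1.75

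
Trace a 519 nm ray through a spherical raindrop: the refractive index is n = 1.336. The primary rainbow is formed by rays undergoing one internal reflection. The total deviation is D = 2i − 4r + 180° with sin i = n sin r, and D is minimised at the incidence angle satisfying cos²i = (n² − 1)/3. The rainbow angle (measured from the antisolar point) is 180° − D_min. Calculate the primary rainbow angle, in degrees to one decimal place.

cos²i = (1.78490 − 1)/3 = 0.26163; i = arccos(0.51150) = 59.236°.
sin r = sin 59.236°/1.336 = 0.64318; r = 40.029°.
D_min = 2·59.236° − 4·40.029° + 180° = 138.356°.
Rainbow angle = 180° − D_min = 41.644°.

41.6°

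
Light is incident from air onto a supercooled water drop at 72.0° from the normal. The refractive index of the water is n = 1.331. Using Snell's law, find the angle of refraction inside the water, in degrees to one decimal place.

Snell: sin θ_r = sin θ_i / n = sin 72.0° / 1.331 = 0.9511 / 1.331 = 0.7145.
θ_r = arcsin(0.7145) = 45.61°.

45.6°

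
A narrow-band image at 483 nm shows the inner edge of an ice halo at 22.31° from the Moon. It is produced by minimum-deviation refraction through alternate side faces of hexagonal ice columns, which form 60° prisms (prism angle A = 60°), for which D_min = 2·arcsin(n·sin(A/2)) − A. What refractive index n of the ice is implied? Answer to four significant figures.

1.316

Rearranging: n = sin((D_min + A)/2) / sin(A/2).
(D_min + A)/2 = (22.31° + 60°)/2 = 41.155°.
n = sin 41.155° / sin 30° = 0.6581 / 0.5000 = 1.3162.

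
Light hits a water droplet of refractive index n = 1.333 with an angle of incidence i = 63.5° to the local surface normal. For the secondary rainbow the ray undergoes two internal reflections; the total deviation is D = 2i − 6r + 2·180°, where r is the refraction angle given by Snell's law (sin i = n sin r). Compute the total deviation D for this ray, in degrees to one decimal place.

sin r = sin 63.5° / 1.333 = 0.8949/1.333 = 0.6714; r = 42.17°.
D = 2·63.5° − 6·42.17° + 2·180° = 127.00° − 253.04° + 360° = 233.96°.

234.0°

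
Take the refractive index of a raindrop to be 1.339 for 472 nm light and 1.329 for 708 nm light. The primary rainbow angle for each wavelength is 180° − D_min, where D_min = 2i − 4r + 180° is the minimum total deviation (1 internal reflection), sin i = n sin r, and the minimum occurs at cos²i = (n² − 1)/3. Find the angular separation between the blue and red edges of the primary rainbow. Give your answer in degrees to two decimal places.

At 472 nm (n = 1.339): cos²i = 0.26431 → i = 59.062°, r = 39.834°, D_min = 138.786°, rainbow angle = 41.214°.
At 708 nm (n = 1.329): cos²i = 0.25541 → i = 59.643°, r = 40.487°, D_min = 137.337°, rainbow angle = 42.663°.
Angular width = |41.214° − 42.663°| = 1.450°.

1.45°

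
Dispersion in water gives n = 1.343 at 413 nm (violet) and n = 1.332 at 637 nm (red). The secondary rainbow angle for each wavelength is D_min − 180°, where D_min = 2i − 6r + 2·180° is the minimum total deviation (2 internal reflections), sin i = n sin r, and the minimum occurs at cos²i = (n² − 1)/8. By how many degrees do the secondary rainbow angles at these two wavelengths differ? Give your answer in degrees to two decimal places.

2.85°

At 413 nm (n = 1.343): cos²i = 0.10046 → i = 71.522°, r = 44.928°, D_min = 233.478°, rainbow angle = 53.478°.
At 637 nm (n = 1.332): cos²i = 0.09678 → i = 71.875°, r = 45.520°, D_min = 230.628°, rainbow angle = 50.628°.
Angular width = |53.478° − 50.628°| = 2.849°.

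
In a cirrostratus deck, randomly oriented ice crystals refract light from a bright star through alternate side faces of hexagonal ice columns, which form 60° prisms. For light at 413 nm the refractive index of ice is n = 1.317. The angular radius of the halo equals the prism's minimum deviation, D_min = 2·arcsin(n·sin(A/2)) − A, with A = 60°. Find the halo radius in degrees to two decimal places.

22.37°

n·sin(A/2) = 1.317 × sin 30° = 1.317 × 0.5000 = 0.6585.
D_min = 2·arcsin(0.6585) − 60° = 2 × 41.186° − 60° = 22.371°.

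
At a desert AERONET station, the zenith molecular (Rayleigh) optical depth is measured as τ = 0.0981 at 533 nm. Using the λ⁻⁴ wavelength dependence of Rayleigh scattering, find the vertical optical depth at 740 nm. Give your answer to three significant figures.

0.0264

τ(740 nm) = τ(533 nm) × (533/740)⁴ = 0.0981 × (0.7203)⁴ = 0.0981 × 0.2691 = 0.0264.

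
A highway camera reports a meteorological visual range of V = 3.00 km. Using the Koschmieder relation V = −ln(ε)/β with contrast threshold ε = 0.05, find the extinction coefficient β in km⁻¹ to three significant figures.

0.999 km⁻¹

β = −ln(0.05) / V = 2.996 / 3.00 = 0.9986 km⁻¹.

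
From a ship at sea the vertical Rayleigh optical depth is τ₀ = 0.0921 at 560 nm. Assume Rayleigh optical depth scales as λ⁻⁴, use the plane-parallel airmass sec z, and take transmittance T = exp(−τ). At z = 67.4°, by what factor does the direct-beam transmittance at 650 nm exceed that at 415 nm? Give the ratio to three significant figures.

1.94

Airmass: sec 67.4° = 2.6022.
τ(650 nm) = 0.0921 × (560/650)⁴ × 2.6022 = 0.0921 × 0.5509 × 2.6022 = 0.1320.
τ(415 nm) = 0.0921 × (560/415)⁴ × 2.6022 = 0.0921 × 3.3156 × 2.6022 = 0.7946.
T(650)/T(415) = exp(τ_B − τ_A) = exp(0.6626) = 1.9398.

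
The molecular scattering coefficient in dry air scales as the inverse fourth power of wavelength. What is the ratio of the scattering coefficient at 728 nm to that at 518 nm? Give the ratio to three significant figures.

Rayleigh scattering ∝ λ⁻⁴, so the ratio of coefficients is the inverse fourth power of the wavelength ratio.
σ(728)/σ(518) = (518/728)⁴ = (0.7115)⁴ = 0.2563.

0.256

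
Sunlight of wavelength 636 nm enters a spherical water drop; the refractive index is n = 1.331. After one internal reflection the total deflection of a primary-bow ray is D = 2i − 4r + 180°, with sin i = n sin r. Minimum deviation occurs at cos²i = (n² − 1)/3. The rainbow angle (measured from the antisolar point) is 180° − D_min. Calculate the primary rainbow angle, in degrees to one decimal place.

42.4°

cos²i = (1.77156 − 1)/3 = 0.25719; i = arccos(0.50714) = 59.527°.
sin r = sin 59.527°/1.331 = 0.64753; r = 40.356°.
D_min = 2·59.527° − 4·40.356° + 180° = 137.630°.
Rainbow angle = 180° − D_min = 42.370°.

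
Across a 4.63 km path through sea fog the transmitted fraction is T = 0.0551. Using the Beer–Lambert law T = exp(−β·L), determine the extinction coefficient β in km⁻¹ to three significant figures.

Beer–Lambert: T = exp(−βL) ⇒ β = −ln(T)/L = −ln(0.0551)/4.63 = 2.8986/4.63 = 0.626 km⁻¹.

0.626 km⁻¹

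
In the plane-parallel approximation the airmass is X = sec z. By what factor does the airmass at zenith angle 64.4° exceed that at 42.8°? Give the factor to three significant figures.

X(64.4°)/X(42.8°) = sec 64.4° / sec 42.8° = cos 42.8° / cos 64.4° = 0.7337/0.4321 = 1.6981.

1.70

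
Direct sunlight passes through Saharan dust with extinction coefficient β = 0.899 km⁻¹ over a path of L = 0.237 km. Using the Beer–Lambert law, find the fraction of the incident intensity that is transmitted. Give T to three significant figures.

τ = β·L = 0.899 × 0.237 = 0.2131.
T = exp(−0.2131) = 0.8081.

0.808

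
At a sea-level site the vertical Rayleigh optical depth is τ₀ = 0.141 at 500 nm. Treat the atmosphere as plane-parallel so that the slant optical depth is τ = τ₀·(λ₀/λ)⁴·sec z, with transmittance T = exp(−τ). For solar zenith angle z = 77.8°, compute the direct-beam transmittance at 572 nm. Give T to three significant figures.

sec 77.8° = 4.7321.
τ = 0.141 × (500/572)⁴ × 4.7321 = 0.141 × 0.5838 × 4.7321 = 0.3896.
T = exp(−0.3896) = 0.6774.

0.677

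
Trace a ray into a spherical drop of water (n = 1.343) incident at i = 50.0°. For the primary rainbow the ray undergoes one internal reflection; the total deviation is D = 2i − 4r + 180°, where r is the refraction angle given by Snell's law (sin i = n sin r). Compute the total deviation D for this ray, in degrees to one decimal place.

sin r = sin 50.0° / 1.343 = 0.7660/1.343 = 0.5704; r = 34.78°.
D = 2·50.0° − 4·34.78° + 180° = 100.00° − 139.11° + 180° = 140.89°.

140.9°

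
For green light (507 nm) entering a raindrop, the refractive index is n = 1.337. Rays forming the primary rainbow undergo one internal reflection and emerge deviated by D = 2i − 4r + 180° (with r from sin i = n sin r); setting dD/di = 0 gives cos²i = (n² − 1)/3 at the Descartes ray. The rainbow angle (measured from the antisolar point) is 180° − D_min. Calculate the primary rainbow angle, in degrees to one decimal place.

41.5°

cos²i = (1.78757 − 1)/3 = 0.26252; i = arccos(0.51237) = 59.178°.
sin r = sin 59.178°/1.337 = 0.64231; r = 39.964°.
D_min = 2·59.178° − 4·39.964° + 180° = 138.500°.
Rainbow angle = 180° − D_min = 41.500°.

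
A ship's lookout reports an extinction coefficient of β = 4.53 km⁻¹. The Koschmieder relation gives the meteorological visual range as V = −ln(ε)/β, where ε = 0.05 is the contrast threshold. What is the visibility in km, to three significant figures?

V = −ln(0.05) / 4.53 = 2.996 / 4.53 = 0.6613 km.

0.661 km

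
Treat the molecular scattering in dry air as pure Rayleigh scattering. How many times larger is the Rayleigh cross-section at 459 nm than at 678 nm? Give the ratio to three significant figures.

4.76

Rayleigh scattering ∝ λ⁻⁴, so the ratio of coefficients is the inverse fourth power of the wavelength ratio.
σ(459)/σ(678) = (678/459)⁴ = (1.4771)⁴ = 4.761.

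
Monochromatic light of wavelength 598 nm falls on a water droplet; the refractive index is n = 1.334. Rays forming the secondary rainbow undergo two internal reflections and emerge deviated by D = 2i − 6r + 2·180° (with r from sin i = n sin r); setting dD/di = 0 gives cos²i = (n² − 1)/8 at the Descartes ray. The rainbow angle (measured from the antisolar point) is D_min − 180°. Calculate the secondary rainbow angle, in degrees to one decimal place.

51.2°

cos²i = (1.77956 − 1)/8 = 0.09744; i = arccos(0.31216) = 71.810°.
sin r = sin 71.810°/1.334 = 0.71217; r = 45.411°.
D_min = 2·71.810° − 6·45.411° + 360° = 231.153°.
Rainbow angle = D_min − 180° = 51.153°.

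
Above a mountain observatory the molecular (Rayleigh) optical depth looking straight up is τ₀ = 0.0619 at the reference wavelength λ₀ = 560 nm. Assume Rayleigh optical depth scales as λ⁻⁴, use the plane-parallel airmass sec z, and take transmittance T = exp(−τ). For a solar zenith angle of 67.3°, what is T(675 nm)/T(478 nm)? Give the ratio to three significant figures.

1.25

Airmass: sec 67.3° = 2.5913.
τ(675 nm) = 0.0619 × (560/675)⁴ × 2.5913 = 0.0619 × 0.4737 × 2.5913 = 0.0760.
τ(478 nm) = 0.0619 × (560/478)⁴ × 2.5913 = 0.0619 × 1.8838 × 2.5913 = 0.3022.
T(675)/T(478) = exp(τ_B − τ_A) = exp(0.2262) = 1.2538.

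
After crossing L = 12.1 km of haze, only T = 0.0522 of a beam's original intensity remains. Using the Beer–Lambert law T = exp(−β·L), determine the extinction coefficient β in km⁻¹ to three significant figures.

0.244 km⁻¹

Beer–Lambert: T = exp(−βL) ⇒ β = −ln(T)/L = −ln(0.0522)/12.1 = 2.9527/12.1 = 0.244 km⁻¹.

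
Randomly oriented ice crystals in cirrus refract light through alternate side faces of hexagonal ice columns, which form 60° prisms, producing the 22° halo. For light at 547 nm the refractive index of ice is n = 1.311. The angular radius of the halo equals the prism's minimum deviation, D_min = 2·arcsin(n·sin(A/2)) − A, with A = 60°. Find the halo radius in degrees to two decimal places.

n·sin(A/2) = 1.311 × sin 30° = 1.311 × 0.5000 = 0.6555.
D_min = 2·arcsin(0.6555) − 60° = 2 × 40.958° − 60° = 21.915°.

21.92°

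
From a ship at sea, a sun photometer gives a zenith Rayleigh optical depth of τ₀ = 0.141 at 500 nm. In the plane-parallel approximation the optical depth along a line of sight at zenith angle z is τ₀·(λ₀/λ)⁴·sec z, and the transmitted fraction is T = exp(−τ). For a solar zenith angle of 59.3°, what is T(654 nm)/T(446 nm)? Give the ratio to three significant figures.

Airmass: sec 59.3° = 1.9587.
τ(654 nm) = 0.141 × (500/654)⁴ × 1.9587 = 0.141 × 0.3416 × 1.9587 = 0.0944.
τ(446 nm) = 0.141 × (500/446)⁴ × 1.9587 = 0.141 × 1.5796 × 1.9587 = 0.4362.
T(654)/T(446) = exp(τ_B − τ_A) = exp(0.3419) = 1.4076.

1.41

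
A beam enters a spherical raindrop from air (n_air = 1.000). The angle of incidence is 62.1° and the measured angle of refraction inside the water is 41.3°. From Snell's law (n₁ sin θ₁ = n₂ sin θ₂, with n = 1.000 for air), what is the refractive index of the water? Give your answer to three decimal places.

1.339

n = sin θ_i / sin θ_r = sin 62.1° / sin 41.3° = 0.8838 / 0.6600 = 1.3390.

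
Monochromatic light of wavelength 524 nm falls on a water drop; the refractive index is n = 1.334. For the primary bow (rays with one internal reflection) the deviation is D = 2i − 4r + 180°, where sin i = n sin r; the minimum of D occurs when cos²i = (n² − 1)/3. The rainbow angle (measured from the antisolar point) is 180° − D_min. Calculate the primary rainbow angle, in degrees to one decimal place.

cos²i = (1.77956 − 1)/3 = 0.25985; i = arccos(0.50976) = 59.352°.
sin r = sin 59.352°/1.334 = 0.64492; r = 40.159°.
D_min = 2·59.352° − 4·40.159° + 180° = 138.067°.
Rainbow angle = 180° − D_min = 41.933°.

41.9°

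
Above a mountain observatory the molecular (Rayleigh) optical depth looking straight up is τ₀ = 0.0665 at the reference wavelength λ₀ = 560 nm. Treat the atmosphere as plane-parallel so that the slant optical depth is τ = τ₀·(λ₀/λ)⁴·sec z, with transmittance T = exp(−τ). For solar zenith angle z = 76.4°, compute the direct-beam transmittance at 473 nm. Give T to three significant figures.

sec 76.4° = 4.2527.
τ = 0.0665 × (560/473)⁴ × 4.2527 = 0.0665 × 1.9648 × 4.2527 = 0.5556.
T = exp(−0.5556) = 0.5737.

0.574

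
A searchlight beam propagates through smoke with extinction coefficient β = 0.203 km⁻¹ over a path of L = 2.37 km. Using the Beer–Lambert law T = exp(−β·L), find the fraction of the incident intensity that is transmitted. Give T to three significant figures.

0.618

τ = β·L = 0.203 × 2.37 = 0.4811.
T = exp(−0.4811) = 0.6181.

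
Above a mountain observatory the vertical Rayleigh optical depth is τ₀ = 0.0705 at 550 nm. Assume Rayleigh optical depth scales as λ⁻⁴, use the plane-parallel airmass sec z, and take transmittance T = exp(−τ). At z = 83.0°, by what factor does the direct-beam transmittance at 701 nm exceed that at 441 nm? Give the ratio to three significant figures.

3.26

Airmass: sec 83.0° = 8.2055.
τ(701 nm) = 0.0705 × (550/701)⁴ × 8.2055 = 0.0705 × 0.3789 × 8.2055 = 0.2192.
τ(441 nm) = 0.0705 × (550/441)⁴ × 8.2055 = 0.0705 × 2.4193 × 8.2055 = 1.3996.
T(701)/T(441) = exp(τ_B − τ_A) = exp(1.1803) = 3.2555.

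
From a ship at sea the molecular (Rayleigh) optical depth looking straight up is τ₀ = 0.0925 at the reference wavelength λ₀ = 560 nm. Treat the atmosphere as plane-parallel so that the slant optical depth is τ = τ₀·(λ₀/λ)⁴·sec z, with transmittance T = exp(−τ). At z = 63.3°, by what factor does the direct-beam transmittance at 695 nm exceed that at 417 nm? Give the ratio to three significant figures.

Airmass: sec 63.3° = 2.2256.
τ(695 nm) = 0.0925 × (560/695)⁴ × 2.2256 = 0.0925 × 0.4215 × 2.2256 = 0.0868.
τ(417 nm) = 0.0925 × (560/417)⁴ × 2.2256 = 0.0925 × 3.2524 × 2.2256 = 0.6696.
T(695)/T(417) = exp(τ_B − τ_A) = exp(0.5828) = 1.7910.

1.79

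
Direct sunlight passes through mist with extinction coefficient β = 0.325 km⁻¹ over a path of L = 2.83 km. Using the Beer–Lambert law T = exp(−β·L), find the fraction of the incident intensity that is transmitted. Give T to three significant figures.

0.399

τ = β·L = 0.325 × 2.83 = 0.9198.
T = exp(−0.9198) = 0.3986.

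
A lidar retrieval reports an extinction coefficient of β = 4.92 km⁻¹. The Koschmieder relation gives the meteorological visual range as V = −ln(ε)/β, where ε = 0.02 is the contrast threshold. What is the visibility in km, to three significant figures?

0.795 km

V = −ln(0.02) / 4.92 = 3.912 / 4.92 = 0.7951 km.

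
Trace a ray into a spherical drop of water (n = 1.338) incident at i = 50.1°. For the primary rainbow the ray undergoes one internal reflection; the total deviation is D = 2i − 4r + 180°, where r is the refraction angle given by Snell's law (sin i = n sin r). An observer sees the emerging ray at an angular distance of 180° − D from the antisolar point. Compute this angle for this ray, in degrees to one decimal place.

sin r = sin 50.1° / 1.338 = 0.7672/1.338 = 0.5734; r = 34.99°.
D = 2·50.1° − 4·34.99° + 180° = 100.20° − 139.94° + 180° = 140.26°.
Angle from antisolar point = 180° − D = 39.74°.

39.7°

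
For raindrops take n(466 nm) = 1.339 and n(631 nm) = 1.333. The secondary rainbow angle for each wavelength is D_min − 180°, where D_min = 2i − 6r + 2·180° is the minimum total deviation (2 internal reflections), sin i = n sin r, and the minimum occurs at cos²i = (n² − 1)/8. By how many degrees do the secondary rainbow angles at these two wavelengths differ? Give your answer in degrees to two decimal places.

At 466 nm (n = 1.339): cos²i = 0.09912 → i = 71.650°, r = 45.141°, D_min = 232.451°, rainbow angle = 52.451°.
At 631 nm (n = 1.333): cos²i = 0.09711 → i = 71.843°, r = 45.466°, D_min = 230.891°, rainbow angle = 50.891°.
Angular width = |52.451° − 50.891°| = 1.560°.

1.56°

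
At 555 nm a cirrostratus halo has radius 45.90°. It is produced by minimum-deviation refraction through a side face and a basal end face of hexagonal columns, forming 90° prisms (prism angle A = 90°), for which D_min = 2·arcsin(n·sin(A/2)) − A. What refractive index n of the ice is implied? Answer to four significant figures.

Rearranging: n = sin((D_min + A)/2) / sin(A/2).
(D_min + A)/2 = (45.90° + 90°)/2 = 67.950°.
n = sin 67.950° / sin 45° = 0.9269 / 0.7071 = 1.3108.

1.311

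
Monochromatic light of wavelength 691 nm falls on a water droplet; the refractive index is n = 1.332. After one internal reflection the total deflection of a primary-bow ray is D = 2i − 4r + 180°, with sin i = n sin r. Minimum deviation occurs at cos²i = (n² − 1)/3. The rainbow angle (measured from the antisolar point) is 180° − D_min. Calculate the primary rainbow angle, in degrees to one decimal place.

cos²i = (1.77422 − 1)/3 = 0.25807; i = arccos(0.50801) = 59.469°.
sin r = sin 59.469°/1.332 = 0.64666; r = 40.290°.
D_min = 2·59.469° − 4·40.290° + 180° = 137.776°.
Rainbow angle = 180° − D_min = 42.224°.

42.2°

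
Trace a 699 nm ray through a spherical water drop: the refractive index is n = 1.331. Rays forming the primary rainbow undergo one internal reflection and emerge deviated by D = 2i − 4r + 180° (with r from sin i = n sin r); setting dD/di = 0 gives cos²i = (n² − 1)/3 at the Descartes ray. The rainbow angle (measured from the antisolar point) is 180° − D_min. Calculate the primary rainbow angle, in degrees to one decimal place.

42.4°

cos²i = (1.77156 − 1)/3 = 0.25719; i = arccos(0.50714) = 59.527°.
sin r = sin 59.527°/1.331 = 0.64753; r = 40.356°.
D_min = 2·59.527° − 4·40.356° + 180° = 137.630°.
Rainbow angle = 180° − D_min = 42.370°.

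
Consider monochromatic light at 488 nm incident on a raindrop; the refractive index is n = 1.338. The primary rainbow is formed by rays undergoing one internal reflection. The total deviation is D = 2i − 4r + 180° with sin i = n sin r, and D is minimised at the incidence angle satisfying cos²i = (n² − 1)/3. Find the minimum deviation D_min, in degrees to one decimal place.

cos²i = (1.79024 − 1)/3 = 0.26341; i = arccos(0.51324) = 59.120°.
sin r = sin 59.120°/1.338 = 0.64144; r = 39.899°.
D_min = 2·59.120° − 4·39.899° + 180° = 138.643°.

138.6°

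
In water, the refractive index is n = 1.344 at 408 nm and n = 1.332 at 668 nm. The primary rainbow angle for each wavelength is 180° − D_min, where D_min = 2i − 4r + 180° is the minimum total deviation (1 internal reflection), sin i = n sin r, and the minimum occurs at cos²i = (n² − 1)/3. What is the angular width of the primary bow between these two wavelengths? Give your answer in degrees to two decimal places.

At 408 nm (n = 1.344): cos²i = 0.26878 → i = 58.772°, r = 39.512°, D_min = 139.495°, rainbow angle = 40.505°.
At 668 nm (n = 1.332): cos²i = 0.25807 → i = 59.469°, r = 40.290°, D_min = 137.776°, rainbow angle = 42.224°.
Angular width = |40.505° − 42.224°| = 1.719°.

1.72°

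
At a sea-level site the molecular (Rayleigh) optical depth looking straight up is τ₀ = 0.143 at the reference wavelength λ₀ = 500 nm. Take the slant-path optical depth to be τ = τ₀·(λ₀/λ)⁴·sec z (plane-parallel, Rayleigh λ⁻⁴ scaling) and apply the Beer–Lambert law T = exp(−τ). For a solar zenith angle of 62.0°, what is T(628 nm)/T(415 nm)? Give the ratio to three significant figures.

1.68

Airmass: sec 62.0° = 2.1301.
τ(628 nm) = 0.143 × (500/628)⁴ × 2.1301 = 0.143 × 0.4018 × 2.1301 = 0.1224.
τ(415 nm) = 0.143 × (500/415)⁴ × 2.1301 = 0.143 × 2.1071 × 2.1301 = 0.6418.
T(628)/T(415) = exp(τ_B − τ_A) = exp(0.5194) = 1.6811.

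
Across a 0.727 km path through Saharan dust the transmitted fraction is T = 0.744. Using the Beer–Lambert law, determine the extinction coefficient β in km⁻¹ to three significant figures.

Beer–Lambert: T = exp(−βL) ⇒ β = −ln(T)/L = −ln(0.744)/0.727 = 0.2957/0.727 = 0.4068 km⁻¹.

0.407 km⁻¹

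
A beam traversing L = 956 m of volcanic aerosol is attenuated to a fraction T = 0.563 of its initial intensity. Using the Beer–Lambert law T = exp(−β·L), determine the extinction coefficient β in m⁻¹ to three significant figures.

Beer–Lambert: T = exp(−βL) ⇒ β = −ln(T)/L = −ln(0.563)/956 = 0.5745/956 = 0.0006009 m⁻¹.

0.000601 m⁻¹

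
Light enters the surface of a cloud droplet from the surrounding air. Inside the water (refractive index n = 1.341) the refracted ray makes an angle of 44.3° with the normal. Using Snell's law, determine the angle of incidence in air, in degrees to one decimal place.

69.5°

Snell: sin θ_i = n · sin θ_r = 1.341 × sin 44.3° = 1.341 × 0.6984 = 0.9366.
θ_i = arcsin(0.9366) = 69.48°.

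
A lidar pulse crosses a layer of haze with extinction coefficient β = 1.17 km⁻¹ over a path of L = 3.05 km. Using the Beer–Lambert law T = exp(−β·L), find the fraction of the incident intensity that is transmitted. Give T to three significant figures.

0.0282

τ = β·L = 1.17 × 3.05 = 3.5685.
T = exp(−3.5685) = 0.0282.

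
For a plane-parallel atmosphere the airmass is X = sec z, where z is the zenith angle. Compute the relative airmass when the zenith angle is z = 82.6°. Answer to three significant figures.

7.76

X = sec z = 1/cos 82.6° = 1/0.1288 = 7.7642.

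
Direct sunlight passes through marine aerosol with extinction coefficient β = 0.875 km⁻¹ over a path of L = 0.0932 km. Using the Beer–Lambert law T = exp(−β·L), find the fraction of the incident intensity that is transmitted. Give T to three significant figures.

0.922

τ = β·L = 0.875 × 0.0932 = 0.0816.
T = exp(−0.0816) = 0.9217.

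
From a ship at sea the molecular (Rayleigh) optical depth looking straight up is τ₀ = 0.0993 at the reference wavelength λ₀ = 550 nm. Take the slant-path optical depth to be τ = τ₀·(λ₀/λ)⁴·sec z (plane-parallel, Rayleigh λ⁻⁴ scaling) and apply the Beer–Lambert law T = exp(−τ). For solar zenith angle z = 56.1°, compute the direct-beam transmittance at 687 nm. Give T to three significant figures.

sec 56.1° = 1.7929.
τ = 0.0993 × (550/687)⁴ × 1.7929 = 0.0993 × 0.4108 × 1.7929 = 0.0731.
T = exp(−0.0731) = 0.9295.

0.929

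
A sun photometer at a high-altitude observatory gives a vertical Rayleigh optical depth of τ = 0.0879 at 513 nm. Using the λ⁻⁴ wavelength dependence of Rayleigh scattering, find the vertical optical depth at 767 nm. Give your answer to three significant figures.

0.0176

τ(767 nm) = τ(513 nm) × (513/767)⁴ = 0.0879 × (0.6688)⁴ = 0.0879 × 0.2001 = 0.0176.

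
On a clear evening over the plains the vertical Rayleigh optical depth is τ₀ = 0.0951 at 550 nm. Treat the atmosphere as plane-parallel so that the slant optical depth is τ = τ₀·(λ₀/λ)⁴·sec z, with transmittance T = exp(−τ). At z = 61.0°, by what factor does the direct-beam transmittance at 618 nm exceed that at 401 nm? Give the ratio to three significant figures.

1.77

Airmass: sec 61.0° = 2.0627.
τ(618 nm) = 0.0951 × (550/618)⁴ × 2.0627 = 0.0951 × 0.6273 × 2.0627 = 0.1231.
τ(401 nm) = 0.0951 × (550/401)⁴ × 2.0627 = 0.0951 × 3.5389 × 2.0627 = 0.6942.
T(618)/T(401) = exp(τ_B − τ_A) = exp(0.5711) = 1.7703.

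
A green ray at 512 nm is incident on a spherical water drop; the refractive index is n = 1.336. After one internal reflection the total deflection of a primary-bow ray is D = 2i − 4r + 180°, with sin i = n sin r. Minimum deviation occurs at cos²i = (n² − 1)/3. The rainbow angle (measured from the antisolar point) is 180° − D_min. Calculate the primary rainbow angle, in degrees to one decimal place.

cos²i = (1.78490 − 1)/3 = 0.26163; i = arccos(0.51150) = 59.236°.
sin r = sin 59.236°/1.336 = 0.64318; r = 40.029°.
D_min = 2·59.236° − 4·40.029° + 180° = 138.356°.
Rainbow angle = 180° − D_min = 41.644°.

41.6°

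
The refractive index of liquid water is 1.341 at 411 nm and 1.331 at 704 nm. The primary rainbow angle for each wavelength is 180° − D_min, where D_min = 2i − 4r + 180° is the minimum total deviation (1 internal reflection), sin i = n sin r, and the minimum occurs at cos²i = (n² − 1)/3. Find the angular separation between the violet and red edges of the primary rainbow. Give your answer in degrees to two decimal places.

1.44°

At 411 nm (n = 1.341): cos²i = 0.26609 → i = 58.946°, r = 39.705°, D_min = 139.071°, rainbow angle = 40.929°.
At 704 nm (n = 1.331): cos²i = 0.25719 → i = 59.527°, r = 40.356°, D_min = 137.630°, rainbow angle = 42.370°.
Angular width = |40.929° − 42.370°| = 1.441°.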